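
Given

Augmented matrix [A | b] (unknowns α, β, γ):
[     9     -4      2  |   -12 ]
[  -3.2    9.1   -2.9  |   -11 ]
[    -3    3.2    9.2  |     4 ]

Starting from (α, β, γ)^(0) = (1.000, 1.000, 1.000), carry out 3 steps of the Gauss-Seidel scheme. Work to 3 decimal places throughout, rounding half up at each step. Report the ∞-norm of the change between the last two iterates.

Iteration 1:
  α = (-12 - (-4)·1.000 - (2)·1.000) / (9) = -1.111
  β = (-11 - (-3.2)·-1.111 - (-2.9)·1.000) / (9.1) = -1.281
  γ = (4 - (-3)·-1.111 - (3.2)·-1.281) / (9.2) = 0.518
Iteration 2:
  α = (-12 - (-4)·-1.281 - (2)·0.518) / (9) = -2.018
  β = (-11 - (-3.2)·-2.018 - (-2.9)·0.518) / (9.1) = -1.753
  γ = (4 - (-3)·-2.018 - (3.2)·-1.753) / (9.2) = 0.386
Iteration 3:
  α = (-12 - (-4)·-1.753 - (2)·0.386) / (9) = -2.198
  β = (-11 - (-3.2)·-2.198 - (-2.9)·0.386) / (9.1) = -1.859
  γ = (4 - (-3)·-2.198 - (3.2)·-1.859) / (9.2) = 0.365
Change: (-0.180, -0.106, -0.021) → max |·| = 0.180

0.180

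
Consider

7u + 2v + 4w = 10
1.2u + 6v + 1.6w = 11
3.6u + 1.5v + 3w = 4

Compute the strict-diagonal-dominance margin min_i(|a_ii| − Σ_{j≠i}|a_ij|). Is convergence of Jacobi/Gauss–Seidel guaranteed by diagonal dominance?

-2.1

row 1: |7| − (2+4) = 1
row 2: |6| − (1.2+1.6) = 3.2
row 3: |3| − (3.6+1.5) = -2.1
minimum over rows = -2.1 → not strictly diagonally dominant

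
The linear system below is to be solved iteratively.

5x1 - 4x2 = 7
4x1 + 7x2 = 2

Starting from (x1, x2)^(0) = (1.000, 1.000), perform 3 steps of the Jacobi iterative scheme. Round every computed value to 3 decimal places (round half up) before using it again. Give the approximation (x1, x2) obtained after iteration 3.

(0.623, -0.383)

Iteration 1:
  x1 = (7 - (-4)·1.000) / (5) = 2.200
  x2 = (2 - (4)·1.000) / (7) = -0.286
Iteration 2:
  x1 = (7 - (-4)·-0.286) / (5) = 1.171
  x2 = (2 - (4)·2.200) / (7) = -0.971
Iteration 3:
  x1 = (7 - (-4)·-0.971) / (5) = 0.623
  x2 = (2 - (4)·1.171) / (7) = -0.383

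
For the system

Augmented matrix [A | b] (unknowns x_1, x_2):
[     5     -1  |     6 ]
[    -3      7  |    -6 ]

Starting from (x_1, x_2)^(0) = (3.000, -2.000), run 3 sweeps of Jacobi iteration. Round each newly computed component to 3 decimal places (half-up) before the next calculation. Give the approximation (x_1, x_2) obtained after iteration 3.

(1.097, -0.306)

Iteration 1:
  x_1 = (6 - (-1)·-2.000) / (5) = 0.800
  x_2 = (-6 - (-3)·3.000) / (7) = 0.429
Iteration 2:
  x_1 = (6 - (-1)·0.429) / (5) = 1.286
  x_2 = (-6 - (-3)·0.800) / (7) = -0.514
Iteration 3:
  x_1 = (6 - (-1)·-0.514) / (5) = 1.097
  x_2 = (-6 - (-3)·1.286) / (7) = -0.306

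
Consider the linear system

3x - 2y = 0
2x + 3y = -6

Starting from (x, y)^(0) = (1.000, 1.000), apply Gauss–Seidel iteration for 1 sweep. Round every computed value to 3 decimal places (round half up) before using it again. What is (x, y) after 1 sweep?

(0.667, -2.445)

Iteration 1:
  x = (0 - (-2)·1.000) / (3) = 0.667
  y = (-6 - (2)·0.667) / (3) = -2.445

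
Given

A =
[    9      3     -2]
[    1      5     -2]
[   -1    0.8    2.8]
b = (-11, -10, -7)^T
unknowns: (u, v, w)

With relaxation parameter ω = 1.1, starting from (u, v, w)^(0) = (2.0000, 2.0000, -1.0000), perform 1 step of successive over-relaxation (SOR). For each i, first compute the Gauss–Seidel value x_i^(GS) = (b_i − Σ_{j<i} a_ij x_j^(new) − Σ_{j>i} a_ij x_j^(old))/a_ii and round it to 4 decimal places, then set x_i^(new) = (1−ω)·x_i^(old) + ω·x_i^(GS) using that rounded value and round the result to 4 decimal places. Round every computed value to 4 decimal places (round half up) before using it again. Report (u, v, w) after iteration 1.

(-2.5222, -2.2852, -2.9227)

Iteration 1:
  u: GS value = (-11 - (3)·2.0000 - (-2)·-1.0000) / (9) = -2.1111;  u ← (1−ω)·2.0000 + ω·-2.1111 = -2.5222
  v: GS value = (-10 - (1)·-2.5222 - (-2)·-1.0000) / (5) = -1.8956;  v ← (1−ω)·2.0000 + ω·-1.8956 = -2.2852
  w: GS value = (-7 - (-1)·-2.5222 - (0.8)·-2.2852) / (2.8) = -2.7479;  w ← (1−ω)·-1.0000 + ω·-2.7479 = -2.9227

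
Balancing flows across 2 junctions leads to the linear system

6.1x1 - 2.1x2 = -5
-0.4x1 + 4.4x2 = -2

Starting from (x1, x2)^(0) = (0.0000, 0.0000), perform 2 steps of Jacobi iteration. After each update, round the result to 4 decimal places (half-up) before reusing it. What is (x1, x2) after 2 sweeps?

Iteration 1:
  x1 = (-5 - (-2.1)·0.0000) / (6.1) = -0.8197
  x2 = (-2 - (-0.4)·0.0000) / (4.4) = -0.4545
Iteration 2:
  x1 = (-5 - (-2.1)·-0.4545) / (6.1) = -0.9761
  x2 = (-2 - (-0.4)·-0.8197) / (4.4) = -0.5291

(-0.9761, -0.5291)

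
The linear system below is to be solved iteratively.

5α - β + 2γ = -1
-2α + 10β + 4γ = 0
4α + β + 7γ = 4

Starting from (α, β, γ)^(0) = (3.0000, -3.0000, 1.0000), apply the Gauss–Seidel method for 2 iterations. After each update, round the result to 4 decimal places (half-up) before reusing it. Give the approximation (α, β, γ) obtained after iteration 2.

Iteration 1:
  α = (-1 - (-1)·-3.0000 - (2)·1.0000) / (5) = -1.2000
  β = (0 - (-2)·-1.2000 - (4)·1.0000) / (10) = -0.6400
  γ = (4 - (4)·-1.2000 - (1)·-0.6400) / (7) = 1.3486
Iteration 2:
  α = (-1 - (-1)·-0.6400 - (2)·1.3486) / (5) = -0.8674
  β = (0 - (-2)·-0.8674 - (4)·1.3486) / (10) = -0.7129
  γ = (4 - (4)·-0.8674 - (1)·-0.7129) / (7) = 1.1689

(-0.8674, -0.7129, 1.1689)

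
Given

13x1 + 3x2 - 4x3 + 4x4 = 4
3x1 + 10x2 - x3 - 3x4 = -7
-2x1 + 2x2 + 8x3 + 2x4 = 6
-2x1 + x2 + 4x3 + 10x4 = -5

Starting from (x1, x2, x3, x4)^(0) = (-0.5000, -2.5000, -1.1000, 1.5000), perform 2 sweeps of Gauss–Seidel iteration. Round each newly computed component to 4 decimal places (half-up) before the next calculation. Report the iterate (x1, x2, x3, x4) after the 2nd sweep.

Iteration 1:
  x1 = (4 - (3)·-2.5000 - (-4)·-1.1000 - (4)·1.5000) / (13) = 0.0846
  x2 = (-7 - (3)·0.0846 - (-1)·-1.1000 - (-3)·1.5000) / (10) = -0.3854
  x3 = (6 - (-2)·0.0846 - (2)·-0.3854 - (2)·1.5000) / (8) = 0.4925
  x4 = (-5 - (-2)·0.0846 - (1)·-0.3854 - (4)·0.4925) / (10) = -0.6415
Iteration 2:
  x1 = (4 - (3)·-0.3854 - (-4)·0.4925 - (4)·-0.6415) / (13) = 0.7456
  x2 = (-7 - (3)·0.7456 - (-1)·0.4925 - (-3)·-0.6415) / (10) = -1.0669
  x3 = (6 - (-2)·0.7456 - (2)·-1.0669 - (2)·-0.6415) / (8) = 1.3635
  x4 = (-5 - (-2)·0.7456 - (1)·-1.0669 - (4)·1.3635) / (10) = -0.7896

(0.7456, -1.0669, 1.3635, -0.7896)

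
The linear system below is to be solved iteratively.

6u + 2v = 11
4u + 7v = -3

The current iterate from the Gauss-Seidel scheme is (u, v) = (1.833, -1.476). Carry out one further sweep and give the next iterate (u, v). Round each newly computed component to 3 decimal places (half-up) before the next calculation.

One sweep:
  u = (11 - (2)·-1.476) / (6) = 2.325
  v = (-3 - (4)·2.325) / (7) = -1.757

(2.325, -1.757)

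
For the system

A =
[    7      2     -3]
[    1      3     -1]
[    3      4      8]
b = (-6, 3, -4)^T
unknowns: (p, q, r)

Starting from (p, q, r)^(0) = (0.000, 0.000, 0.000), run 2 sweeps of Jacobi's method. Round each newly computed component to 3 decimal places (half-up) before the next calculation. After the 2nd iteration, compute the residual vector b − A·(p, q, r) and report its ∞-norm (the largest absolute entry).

1.027

Iteration 1:
  p = (-6 - (2)·0.000 - (-3)·0.000) / (7) = -0.857
  q = (3 - (1)·0.000 - (-1)·0.000) / (3) = 1.000
  r = (-4 - (3)·0.000 - (4)·0.000) / (8) = -0.500
Iteration 2:
  p = (-6 - (2)·1.000 - (-3)·-0.500) / (7) = -1.357
  q = (3 - (1)·-0.857 - (-1)·-0.500) / (3) = 1.119
  r = (-4 - (3)·-0.857 - (4)·1.000) / (8) = -0.679
Residual b − A·x = (-0.776, 0.321, 1.027); ∞-norm = 1.027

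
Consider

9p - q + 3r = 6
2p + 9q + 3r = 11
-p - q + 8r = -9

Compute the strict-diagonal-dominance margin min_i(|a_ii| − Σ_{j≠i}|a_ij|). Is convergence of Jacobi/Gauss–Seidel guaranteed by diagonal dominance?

row 1: |9| − (1+3) = 5
row 2: |9| − (2+3) = 4
row 3: |8| − (1+1) = 6
minimum over rows = 4 → strictly diagonally dominant (convergence guaranteed)

4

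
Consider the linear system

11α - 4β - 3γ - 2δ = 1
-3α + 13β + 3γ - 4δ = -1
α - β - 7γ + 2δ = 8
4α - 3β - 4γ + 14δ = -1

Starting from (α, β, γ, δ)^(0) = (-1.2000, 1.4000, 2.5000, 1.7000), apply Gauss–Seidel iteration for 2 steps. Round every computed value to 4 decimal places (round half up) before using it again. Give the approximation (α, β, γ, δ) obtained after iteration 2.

(-0.0601, -0.1708, -1.3007, -0.4625)

Iteration 1:
  α = (1 - (-4)·1.4000 - (-3)·2.5000 - (-2)·1.7000) / (11) = 1.5909
  β = (-1 - (-3)·1.5909 - (3)·2.5000 - (-4)·1.7000) / (13) = 0.2364
  γ = (8 - (1)·1.5909 - (-1)·0.2364 - (2)·1.7000) / (-7) = -0.4636
  δ = (-1 - (4)·1.5909 - (-3)·0.2364 - (-4)·-0.4636) / (14) = -0.6078
Iteration 2:
  α = (1 - (-4)·0.2364 - (-3)·-0.4636 - (-2)·-0.6078) / (11) = -0.0601
  β = (-1 - (-3)·-0.0601 - (3)·-0.4636 - (-4)·-0.6078) / (13) = -0.1708
  γ = (8 - (1)·-0.0601 - (-1)·-0.1708 - (2)·-0.6078) / (-7) = -1.3007
  δ = (-1 - (4)·-0.0601 - (-3)·-0.1708 - (-4)·-1.3007) / (14) = -0.4625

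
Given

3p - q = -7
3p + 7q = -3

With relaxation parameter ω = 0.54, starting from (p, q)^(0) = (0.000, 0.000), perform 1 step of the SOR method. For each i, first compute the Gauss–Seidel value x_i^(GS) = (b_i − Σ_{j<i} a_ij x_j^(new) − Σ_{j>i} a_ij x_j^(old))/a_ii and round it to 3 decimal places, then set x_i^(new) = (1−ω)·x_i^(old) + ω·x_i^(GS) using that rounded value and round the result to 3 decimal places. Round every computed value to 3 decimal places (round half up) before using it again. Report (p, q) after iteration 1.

(-1.260, 0.060)

Iteration 1:
  p: GS value = (-7 - (-1)·0.000) / (3) = -2.333;  p ← (1−ω)·0.000 + ω·-2.333 = -1.260
  q: GS value = (-3 - (3)·-1.260) / (7) = 0.111;  q ← (1−ω)·0.000 + ω·0.111 = 0.060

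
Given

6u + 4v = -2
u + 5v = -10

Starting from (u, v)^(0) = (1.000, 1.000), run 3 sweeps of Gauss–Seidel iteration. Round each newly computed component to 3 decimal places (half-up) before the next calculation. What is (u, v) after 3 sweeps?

Iteration 1:
  u = (-2 - (4)·1.000) / (6) = -1.000
  v = (-10 - (1)·-1.000) / (5) = -1.800
Iteration 2:
  u = (-2 - (4)·-1.800) / (6) = 0.867
  v = (-10 - (1)·0.867) / (5) = -2.173
Iteration 3:
  u = (-2 - (4)·-2.173) / (6) = 1.115
  v = (-10 - (1)·1.115) / (5) = -2.223

(1.115, -2.223)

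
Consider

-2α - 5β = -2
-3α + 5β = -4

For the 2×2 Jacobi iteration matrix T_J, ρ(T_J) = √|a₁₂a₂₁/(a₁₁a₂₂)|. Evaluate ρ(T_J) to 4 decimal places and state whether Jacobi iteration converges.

a₁₂a₂₁/(a₁₁a₂₂) = (-5)·(-3) / ((-2)·(5)) = -1.500000
ρ = √|-1.500000| = √1.500000 = 1.2247
ρ > 1, so Jacobi diverges

1.2247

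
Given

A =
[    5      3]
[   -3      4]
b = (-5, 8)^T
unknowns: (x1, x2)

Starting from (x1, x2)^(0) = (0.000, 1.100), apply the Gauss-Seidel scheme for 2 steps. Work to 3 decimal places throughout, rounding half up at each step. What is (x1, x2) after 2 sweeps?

Iteration 1:
  x1 = (-5 - (3)·1.100) / (5) = -1.660
  x2 = (8 - (-3)·-1.660) / (4) = 0.755
Iteration 2:
  x1 = (-5 - (3)·0.755) / (5) = -1.453
  x2 = (8 - (-3)·-1.453) / (4) = 0.910

(-1.453, 0.910)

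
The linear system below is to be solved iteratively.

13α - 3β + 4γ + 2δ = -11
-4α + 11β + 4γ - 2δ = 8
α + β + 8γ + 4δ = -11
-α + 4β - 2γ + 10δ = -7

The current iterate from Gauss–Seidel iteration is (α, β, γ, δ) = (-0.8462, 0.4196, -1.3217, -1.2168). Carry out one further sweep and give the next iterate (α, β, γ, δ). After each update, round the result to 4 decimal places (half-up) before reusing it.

One sweep:
  α = (-11 - (-3)·0.4196 - (4)·-1.3217 - (2)·-1.2168) / (13) = -0.1554
  β = (8 - (-4)·-0.1554 - (4)·-1.3217 - (-2)·-1.2168) / (11) = 0.9301
  γ = (-11 - (1)·-0.1554 - (1)·0.9301 - (4)·-1.2168) / (8) = -0.8634
  δ = (-7 - (-1)·-0.1554 - (4)·0.9301 - (-2)·-0.8634) / (10) = -1.2603

(-0.1554, 0.9301, -0.8634, -1.2603)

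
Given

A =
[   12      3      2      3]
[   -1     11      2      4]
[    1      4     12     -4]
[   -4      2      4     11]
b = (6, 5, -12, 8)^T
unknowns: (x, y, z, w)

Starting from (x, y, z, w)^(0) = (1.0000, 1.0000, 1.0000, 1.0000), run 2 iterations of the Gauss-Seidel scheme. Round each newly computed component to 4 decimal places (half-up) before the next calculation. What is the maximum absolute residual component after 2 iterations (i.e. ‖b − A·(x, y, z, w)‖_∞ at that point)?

1.3637

Iteration 1:
  x = (6 - (3)·1.0000 - (2)·1.0000 - (3)·1.0000) / (12) = -0.1667
  y = (5 - (-1)·-0.1667 - (2)·1.0000 - (4)·1.0000) / (11) = -0.1061
  z = (-12 - (1)·-0.1667 - (4)·-0.1061 - (-4)·1.0000) / (12) = -0.6174
  w = (8 - (-4)·-0.1667 - (2)·-0.1061 - (4)·-0.6174) / (11) = 0.9105
Iteration 2:
  x = (6 - (3)·-0.1061 - (2)·-0.6174 - (3)·0.9105) / (12) = 0.4018
  y = (5 - (-1)·0.4018 - (2)·-0.6174 - (4)·0.9105) / (11) = 0.2722
  z = (-12 - (1)·0.4018 - (4)·0.2722 - (-4)·0.9105) / (12) = -0.8207
  w = (8 - (-4)·0.4018 - (2)·0.2722 - (4)·-0.8207) / (11) = 1.1223
Residual b − A·x = (-1.3637, -0.4402, 0.8470, 0.0003); ∞-norm = 1.3637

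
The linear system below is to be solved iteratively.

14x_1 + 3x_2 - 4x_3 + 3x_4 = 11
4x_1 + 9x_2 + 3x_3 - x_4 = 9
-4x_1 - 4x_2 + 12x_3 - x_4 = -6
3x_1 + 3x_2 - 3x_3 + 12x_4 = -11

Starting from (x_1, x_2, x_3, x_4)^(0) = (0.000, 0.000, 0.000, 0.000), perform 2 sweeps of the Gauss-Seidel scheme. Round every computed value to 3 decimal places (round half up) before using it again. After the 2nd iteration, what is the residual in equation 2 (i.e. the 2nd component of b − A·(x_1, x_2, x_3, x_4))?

Iteration 1:
  x_1 = (11 - (3)·0.000 - (-4)·0.000 - (3)·0.000) / (14) = 0.786
  x_2 = (9 - (4)·0.786 - (3)·0.000 - (-1)·0.000) / (9) = 0.651
  x_3 = (-6 - (-4)·0.786 - (-4)·0.651 - (-1)·0.000) / (12) = -0.021
  x_4 = (-11 - (3)·0.786 - (3)·0.651 - (-3)·-0.021) / (12) = -1.281
Iteration 2:
  x_1 = (11 - (3)·0.651 - (-4)·-0.021 - (3)·-1.281) / (14) = 0.915
  x_2 = (9 - (4)·0.915 - (3)·-0.021 - (-1)·-1.281) / (9) = 0.458
  x_3 = (-6 - (-4)·0.915 - (-4)·0.458 - (-1)·-1.281) / (12) = -0.149
  x_4 = (-11 - (3)·0.915 - (3)·0.458 - (-3)·-0.149) / (12) = -1.297
Residual b − A·x = (0.111, 0.368, -0.017, -0.002)

0.368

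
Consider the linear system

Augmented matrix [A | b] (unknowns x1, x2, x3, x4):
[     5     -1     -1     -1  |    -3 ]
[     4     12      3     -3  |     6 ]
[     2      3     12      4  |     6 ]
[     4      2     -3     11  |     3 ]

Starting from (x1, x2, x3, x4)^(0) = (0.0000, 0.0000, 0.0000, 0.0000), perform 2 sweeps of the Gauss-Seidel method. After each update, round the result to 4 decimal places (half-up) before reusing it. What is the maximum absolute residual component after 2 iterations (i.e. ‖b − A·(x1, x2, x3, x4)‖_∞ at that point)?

Iteration 1:
  x1 = (-3 - (-1)·0.0000 - (-1)·0.0000 - (-1)·0.0000) / (5) = -0.6000
  x2 = (6 - (4)·-0.6000 - (3)·0.0000 - (-3)·0.0000) / (12) = 0.7000
  x3 = (6 - (2)·-0.6000 - (3)·0.7000 - (4)·0.0000) / (12) = 0.4250
  x4 = (3 - (4)·-0.6000 - (2)·0.7000 - (-3)·0.4250) / (11) = 0.4795
Iteration 2:
  x1 = (-3 - (-1)·0.7000 - (-1)·0.4250 - (-1)·0.4795) / (5) = -0.2791
  x2 = (6 - (4)·-0.2791 - (3)·0.4250 - (-3)·0.4795) / (12) = 0.6067
  x3 = (6 - (2)·-0.2791 - (3)·0.6067 - (4)·0.4795) / (12) = 0.2350
  x4 = (3 - (4)·-0.2791 - (2)·0.6067 - (-3)·0.2350) / (11) = 0.3280
Residual b − A·x = (-0.4348, 0.1150, 0.6061, 0.0000); ∞-norm = 0.6061

0.6061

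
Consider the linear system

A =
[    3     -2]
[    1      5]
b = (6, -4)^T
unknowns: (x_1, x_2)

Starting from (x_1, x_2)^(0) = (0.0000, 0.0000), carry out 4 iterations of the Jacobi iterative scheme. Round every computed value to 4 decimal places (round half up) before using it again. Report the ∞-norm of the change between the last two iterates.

0.0711

Iteration 1:
  x_1 = (6 - (-2)·0.0000) / (3) = 2.0000
  x_2 = (-4 - (1)·0.0000) / (5) = -0.8000
Iteration 2:
  x_1 = (6 - (-2)·-0.8000) / (3) = 1.4667
  x_2 = (-4 - (1)·2.0000) / (5) = -1.2000
Iteration 3:
  x_1 = (6 - (-2)·-1.2000) / (3) = 1.2000
  x_2 = (-4 - (1)·1.4667) / (5) = -1.0933
Iteration 4:
  x_1 = (6 - (-2)·-1.0933) / (3) = 1.2711
  x_2 = (-4 - (1)·1.2000) / (5) = -1.0400
Change: (0.0711, 0.0533) → max |·| = 0.0711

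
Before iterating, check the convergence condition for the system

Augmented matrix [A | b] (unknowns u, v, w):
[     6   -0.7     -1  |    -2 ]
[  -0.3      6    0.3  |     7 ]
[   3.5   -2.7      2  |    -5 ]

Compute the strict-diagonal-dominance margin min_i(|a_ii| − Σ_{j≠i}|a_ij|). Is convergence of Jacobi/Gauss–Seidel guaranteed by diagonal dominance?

row 1: |6| − (0.7+1) = 4.3
row 2: |6| − (0.3+0.3) = 5.4
row 3: |2| − (3.5+2.7) = -4.2
minimum over rows = -4.2 → not strictly diagonally dominant

-4.2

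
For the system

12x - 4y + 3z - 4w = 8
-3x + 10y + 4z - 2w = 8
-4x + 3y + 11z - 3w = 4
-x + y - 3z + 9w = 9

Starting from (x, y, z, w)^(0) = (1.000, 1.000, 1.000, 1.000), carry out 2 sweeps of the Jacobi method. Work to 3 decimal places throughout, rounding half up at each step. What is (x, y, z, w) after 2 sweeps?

Iteration 1:
  x = (8 - (-4)·1.000 - (3)·1.000 - (-4)·1.000) / (12) = 1.083
  y = (8 - (-3)·1.000 - (4)·1.000 - (-2)·1.000) / (10) = 0.900
  z = (4 - (-4)·1.000 - (3)·1.000 - (-3)·1.000) / (11) = 0.727
  w = (9 - (-1)·1.000 - (1)·1.000 - (-3)·1.000) / (9) = 1.333
Iteration 2:
  x = (8 - (-4)·0.900 - (3)·0.727 - (-4)·1.333) / (12) = 1.229
  y = (8 - (-3)·1.083 - (4)·0.727 - (-2)·1.333) / (10) = 1.101
  z = (4 - (-4)·1.083 - (3)·0.900 - (-3)·1.333) / (11) = 0.876
  w = (9 - (-1)·1.083 - (1)·0.900 - (-3)·0.727) / (9) = 1.263

(1.229, 1.101, 0.876, 1.263)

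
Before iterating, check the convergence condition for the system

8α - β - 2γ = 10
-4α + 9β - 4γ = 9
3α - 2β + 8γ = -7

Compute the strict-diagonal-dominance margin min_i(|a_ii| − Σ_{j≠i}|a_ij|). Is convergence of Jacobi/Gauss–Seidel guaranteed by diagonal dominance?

1

row 1: |8| − (1+2) = 5
row 2: |9| − (4+4) = 1
row 3: |8| − (3+2) = 3
minimum over rows = 1 → strictly diagonally dominant (convergence guaranteed)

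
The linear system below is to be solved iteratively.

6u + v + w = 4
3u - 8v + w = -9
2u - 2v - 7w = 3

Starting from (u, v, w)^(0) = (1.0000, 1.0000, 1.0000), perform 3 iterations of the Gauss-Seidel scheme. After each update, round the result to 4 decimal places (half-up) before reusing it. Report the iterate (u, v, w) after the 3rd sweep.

Iteration 1:
  u = (4 - (1)·1.0000 - (1)·1.0000) / (6) = 0.3333
  v = (-9 - (3)·0.3333 - (1)·1.0000) / (-8) = 1.3750
  w = (3 - (2)·0.3333 - (-2)·1.3750) / (-7) = -0.7262
Iteration 2:
  u = (4 - (1)·1.3750 - (1)·-0.7262) / (6) = 0.5585
  v = (-9 - (3)·0.5585 - (1)·-0.7262) / (-8) = 1.2437
  w = (3 - (2)·0.5585 - (-2)·1.2437) / (-7) = -0.6243
Iteration 3:
  u = (4 - (1)·1.2437 - (1)·-0.6243) / (6) = 0.5634
  v = (-9 - (3)·0.5634 - (1)·-0.6243) / (-8) = 1.2582
  w = (3 - (2)·0.5634 - (-2)·1.2582) / (-7) = -0.6271

(0.5634, 1.2582, -0.6271)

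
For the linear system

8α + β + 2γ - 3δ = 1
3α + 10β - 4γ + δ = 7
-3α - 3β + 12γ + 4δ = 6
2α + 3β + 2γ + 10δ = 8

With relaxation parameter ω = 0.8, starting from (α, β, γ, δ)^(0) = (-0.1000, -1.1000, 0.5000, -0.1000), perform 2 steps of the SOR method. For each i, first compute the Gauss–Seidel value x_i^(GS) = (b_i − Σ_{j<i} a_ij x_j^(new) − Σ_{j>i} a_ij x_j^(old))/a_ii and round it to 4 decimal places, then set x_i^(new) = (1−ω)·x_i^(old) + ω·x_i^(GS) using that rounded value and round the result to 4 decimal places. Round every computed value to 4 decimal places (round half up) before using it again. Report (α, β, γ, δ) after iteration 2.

Iteration 1:
  α: GS value = (1 - (1)·-1.1000 - (2)·0.5000 - (-3)·-0.1000) / (8) = 0.1000;  α ← (1−ω)·-0.1000 + ω·0.1000 = 0.0600
  β: GS value = (7 - (3)·0.0600 - (-4)·0.5000 - (1)·-0.1000) / (10) = 0.8920;  β ← (1−ω)·-1.1000 + ω·0.8920 = 0.4936
  γ: GS value = (6 - (-3)·0.0600 - (-3)·0.4936 - (4)·-0.1000) / (12) = 0.6717;  γ ← (1−ω)·0.5000 + ω·0.6717 = 0.6374
  δ: GS value = (8 - (2)·0.0600 - (3)·0.4936 - (2)·0.6374) / (10) = 0.5124;  δ ← (1−ω)·-0.1000 + ω·0.5124 = 0.3899
Iteration 2:
  α: GS value = (1 - (1)·0.4936 - (2)·0.6374 - (-3)·0.3899) / (8) = 0.0502;  α ← (1−ω)·0.0600 + ω·0.0502 = 0.0522
  β: GS value = (7 - (3)·0.0522 - (-4)·0.6374 - (1)·0.3899) / (10) = 0.9003;  β ← (1−ω)·0.4936 + ω·0.9003 = 0.8190
  γ: GS value = (6 - (-3)·0.0522 - (-3)·0.8190 - (4)·0.3899) / (12) = 0.5878;  γ ← (1−ω)·0.6374 + ω·0.5878 = 0.5977
  δ: GS value = (8 - (2)·0.0522 - (3)·0.8190 - (2)·0.5977) / (10) = 0.4243;  δ ← (1−ω)·0.3899 + ω·0.4243 = 0.4174

(0.0522, 0.8190, 0.5977, 0.4174)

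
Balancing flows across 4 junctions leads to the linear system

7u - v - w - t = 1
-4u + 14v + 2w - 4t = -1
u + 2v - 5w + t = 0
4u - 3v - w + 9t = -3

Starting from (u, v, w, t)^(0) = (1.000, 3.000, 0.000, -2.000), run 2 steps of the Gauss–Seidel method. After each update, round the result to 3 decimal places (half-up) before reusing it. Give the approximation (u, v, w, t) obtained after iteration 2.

(-0.120, -0.228, -0.257, -0.385)

Iteration 1:
  u = (1 - (-1)·3.000 - (-1)·0.000 - (-1)·-2.000) / (7) = 0.286
  v = (-1 - (-4)·0.286 - (2)·0.000 - (-4)·-2.000) / (14) = -0.561
  w = (0 - (1)·0.286 - (2)·-0.561 - (1)·-2.000) / (-5) = -0.567
  t = (-3 - (4)·0.286 - (-3)·-0.561 - (-1)·-0.567) / (9) = -0.710
Iteration 2:
  u = (1 - (-1)·-0.561 - (-1)·-0.567 - (-1)·-0.710) / (7) = -0.120
  v = (-1 - (-4)·-0.120 - (2)·-0.567 - (-4)·-0.710) / (14) = -0.228
  w = (0 - (1)·-0.120 - (2)·-0.228 - (1)·-0.710) / (-5) = -0.257
  t = (-3 - (4)·-0.120 - (-3)·-0.228 - (-1)·-0.257) / (9) = -0.385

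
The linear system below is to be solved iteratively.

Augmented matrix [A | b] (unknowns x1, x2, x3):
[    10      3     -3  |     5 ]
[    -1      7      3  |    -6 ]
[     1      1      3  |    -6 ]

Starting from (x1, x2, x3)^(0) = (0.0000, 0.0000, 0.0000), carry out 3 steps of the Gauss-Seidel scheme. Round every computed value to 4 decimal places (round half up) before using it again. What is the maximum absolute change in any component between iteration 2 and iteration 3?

Iteration 1:
  x1 = (5 - (3)·0.0000 - (-3)·0.0000) / (10) = 0.5000
  x2 = (-6 - (-1)·0.5000 - (3)·0.0000) / (7) = -0.7857
  x3 = (-6 - (1)·0.5000 - (1)·-0.7857) / (3) = -1.9048
Iteration 2:
  x1 = (5 - (3)·-0.7857 - (-3)·-1.9048) / (10) = 0.1643
  x2 = (-6 - (-1)·0.1643 - (3)·-1.9048) / (7) = -0.0173
  x3 = (-6 - (1)·0.1643 - (1)·-0.0173) / (3) = -2.0490
Iteration 3:
  x1 = (5 - (3)·-0.0173 - (-3)·-2.0490) / (10) = -0.1095
  x2 = (-6 - (-1)·-0.1095 - (3)·-2.0490) / (7) = 0.0054
  x3 = (-6 - (1)·-0.1095 - (1)·0.0054) / (3) = -1.9653
Change: (-0.2738, 0.0227, 0.0837) → max |·| = 0.2738

0.2738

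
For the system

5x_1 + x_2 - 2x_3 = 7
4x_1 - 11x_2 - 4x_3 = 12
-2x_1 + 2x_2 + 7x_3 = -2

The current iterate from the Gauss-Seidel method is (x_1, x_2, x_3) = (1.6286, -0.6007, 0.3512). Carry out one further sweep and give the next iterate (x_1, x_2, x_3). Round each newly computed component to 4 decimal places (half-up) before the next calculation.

(1.6606, -0.6148, 0.3644)

One sweep:
  x_1 = (7 - (1)·-0.6007 - (-2)·0.3512) / (5) = 1.6606
  x_2 = (12 - (4)·1.6606 - (-4)·0.3512) / (-11) = -0.6148
  x_3 = (-2 - (-2)·1.6606 - (2)·-0.6148) / (7) = 0.3644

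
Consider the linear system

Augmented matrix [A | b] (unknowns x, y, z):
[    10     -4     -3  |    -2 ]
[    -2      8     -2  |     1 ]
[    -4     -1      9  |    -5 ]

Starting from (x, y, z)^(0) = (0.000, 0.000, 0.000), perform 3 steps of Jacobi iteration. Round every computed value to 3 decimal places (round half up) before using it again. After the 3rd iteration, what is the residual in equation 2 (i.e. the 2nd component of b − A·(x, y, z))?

-0.342

Iteration 1:
  x = (-2 - (-4)·0.000 - (-3)·0.000) / (10) = -0.200
  y = (1 - (-2)·0.000 - (-2)·0.000) / (8) = 0.125
  z = (-5 - (-4)·0.000 - (-1)·0.000) / (9) = -0.556
Iteration 2:
  x = (-2 - (-4)·0.125 - (-3)·-0.556) / (10) = -0.317
  y = (1 - (-2)·-0.200 - (-2)·-0.556) / (8) = -0.064
  z = (-5 - (-4)·-0.200 - (-1)·0.125) / (9) = -0.631
Iteration 3:
  x = (-2 - (-4)·-0.064 - (-3)·-0.631) / (10) = -0.415
  y = (1 - (-2)·-0.317 - (-2)·-0.631) / (8) = -0.112
  z = (-5 - (-4)·-0.317 - (-1)·-0.064) / (9) = -0.704
Residual b − A·x = (-0.410, -0.342, -0.436)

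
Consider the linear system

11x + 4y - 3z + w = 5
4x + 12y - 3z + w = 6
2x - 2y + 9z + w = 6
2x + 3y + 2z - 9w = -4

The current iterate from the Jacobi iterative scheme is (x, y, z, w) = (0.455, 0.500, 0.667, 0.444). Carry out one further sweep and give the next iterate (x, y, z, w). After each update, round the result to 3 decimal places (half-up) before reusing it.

One sweep:
  x = (5 - (4)·0.500 - (-3)·0.667 - (1)·0.444) / (11) = 0.414
  y = (6 - (4)·0.455 - (-3)·0.667 - (1)·0.444) / (12) = 0.478
  z = (6 - (2)·0.455 - (-2)·0.500 - (1)·0.444) / (9) = 0.627
  w = (-4 - (2)·0.455 - (3)·0.500 - (2)·0.667) / (-9) = 0.860

(0.414, 0.478, 0.627, 0.860)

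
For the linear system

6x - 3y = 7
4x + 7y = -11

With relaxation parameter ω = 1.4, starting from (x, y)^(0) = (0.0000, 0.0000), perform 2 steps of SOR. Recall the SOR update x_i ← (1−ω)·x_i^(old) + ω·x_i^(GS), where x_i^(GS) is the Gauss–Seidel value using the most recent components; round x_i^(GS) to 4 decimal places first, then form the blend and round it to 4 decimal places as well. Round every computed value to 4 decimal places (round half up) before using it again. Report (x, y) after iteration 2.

Iteration 1:
  x: GS value = (7 - (-3)·0.0000) / (6) = 1.1667;  x ← (1−ω)·0.0000 + ω·1.1667 = 1.6334
  y: GS value = (-11 - (4)·1.6334) / (7) = -2.5048;  y ← (1−ω)·0.0000 + ω·-2.5048 = -3.5067
Iteration 2:
  x: GS value = (7 - (-3)·-3.5067) / (6) = -0.5867;  x ← (1−ω)·1.6334 + ω·-0.5867 = -1.4747
  y: GS value = (-11 - (4)·-1.4747) / (7) = -0.7287;  y ← (1−ω)·-3.5067 + ω·-0.7287 = 0.3825

(-1.4747, 0.3825)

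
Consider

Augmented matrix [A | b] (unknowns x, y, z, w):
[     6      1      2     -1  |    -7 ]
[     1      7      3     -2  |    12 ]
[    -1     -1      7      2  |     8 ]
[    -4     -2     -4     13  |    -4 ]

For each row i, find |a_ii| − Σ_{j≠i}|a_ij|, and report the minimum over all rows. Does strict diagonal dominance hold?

row 1: |6| − (1+2+1) = 2
row 2: |7| − (1+3+2) = 1
row 3: |7| − (1+1+2) = 3
row 4: |13| − (4+2+4) = 3
minimum over rows = 1 → strictly diagonally dominant (convergence guaranteed)

1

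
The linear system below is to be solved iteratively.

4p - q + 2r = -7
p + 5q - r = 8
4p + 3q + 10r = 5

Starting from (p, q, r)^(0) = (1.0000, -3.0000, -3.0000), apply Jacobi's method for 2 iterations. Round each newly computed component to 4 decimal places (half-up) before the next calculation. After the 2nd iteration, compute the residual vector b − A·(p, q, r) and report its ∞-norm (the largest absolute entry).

1.8800

Iteration 1:
  p = (-7 - (-1)·-3.0000 - (2)·-3.0000) / (4) = -1.0000
  q = (8 - (1)·1.0000 - (-1)·-3.0000) / (5) = 0.8000
  r = (5 - (4)·1.0000 - (3)·-3.0000) / (10) = 1.0000
Iteration 2:
  p = (-7 - (-1)·0.8000 - (2)·1.0000) / (4) = -2.0500
  q = (8 - (1)·-1.0000 - (-1)·1.0000) / (5) = 2.0000
  r = (5 - (4)·-1.0000 - (3)·0.8000) / (10) = 0.6600
Residual b − A·x = (1.8800, 0.7100, 0.6000); ∞-norm = 1.8800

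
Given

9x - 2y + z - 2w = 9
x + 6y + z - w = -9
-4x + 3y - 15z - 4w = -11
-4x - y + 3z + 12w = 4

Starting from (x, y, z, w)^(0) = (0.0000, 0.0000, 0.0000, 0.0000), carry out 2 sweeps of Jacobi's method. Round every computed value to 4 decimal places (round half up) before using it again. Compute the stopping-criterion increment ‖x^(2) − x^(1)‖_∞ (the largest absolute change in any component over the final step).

0.6555

Iteration 1:
  x = (9 - (-2)·0.0000 - (1)·0.0000 - (-2)·0.0000) / (9) = 1.0000
  y = (-9 - (1)·0.0000 - (1)·0.0000 - (-1)·0.0000) / (6) = -1.5000
  z = (-11 - (-4)·0.0000 - (3)·0.0000 - (-4)·0.0000) / (-15) = 0.7333
  w = (4 - (-4)·0.0000 - (-1)·0.0000 - (3)·0.0000) / (12) = 0.3333
Iteration 2:
  x = (9 - (-2)·-1.5000 - (1)·0.7333 - (-2)·0.3333) / (9) = 0.6593
  y = (-9 - (1)·1.0000 - (1)·0.7333 - (-1)·0.3333) / (6) = -1.7333
  z = (-11 - (-4)·1.0000 - (3)·-1.5000 - (-4)·0.3333) / (-15) = 0.0778
  w = (4 - (-4)·1.0000 - (-1)·-1.5000 - (3)·0.7333) / (12) = 0.3583
Change: (-0.3407, -0.2333, -0.6555, 0.0250) → max |·| = 0.6555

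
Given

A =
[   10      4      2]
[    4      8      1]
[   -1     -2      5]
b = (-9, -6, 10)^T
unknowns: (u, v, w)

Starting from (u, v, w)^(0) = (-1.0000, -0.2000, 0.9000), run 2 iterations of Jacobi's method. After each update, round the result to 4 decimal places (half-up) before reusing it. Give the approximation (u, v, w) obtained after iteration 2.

Iteration 1:
  u = (-9 - (4)·-0.2000 - (2)·0.9000) / (10) = -1.0000
  v = (-6 - (4)·-1.0000 - (1)·0.9000) / (8) = -0.3625
  w = (10 - (-1)·-1.0000 - (-2)·-0.2000) / (5) = 1.7200
Iteration 2:
  u = (-9 - (4)·-0.3625 - (2)·1.7200) / (10) = -1.0990
  v = (-6 - (4)·-1.0000 - (1)·1.7200) / (8) = -0.4650
  w = (10 - (-1)·-1.0000 - (-2)·-0.3625) / (5) = 1.6550

(-1.0990, -0.4650, 1.6550)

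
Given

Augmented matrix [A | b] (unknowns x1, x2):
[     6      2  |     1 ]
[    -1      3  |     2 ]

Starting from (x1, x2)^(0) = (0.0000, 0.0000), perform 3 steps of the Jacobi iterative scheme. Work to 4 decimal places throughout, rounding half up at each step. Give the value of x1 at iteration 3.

Iteration 1:
  x1 = (1 - (2)·0.0000) / (6) = 0.1667
  x2 = (2 - (-1)·0.0000) / (3) = 0.6667
Iteration 2:
  x1 = (1 - (2)·0.6667) / (6) = -0.0556
  x2 = (2 - (-1)·0.1667) / (3) = 0.7222
Iteration 3:
  x1 = (1 - (2)·0.7222) / (6) = -0.0741
  x2 = (2 - (-1)·-0.0556) / (3) = 0.6481

-0.0741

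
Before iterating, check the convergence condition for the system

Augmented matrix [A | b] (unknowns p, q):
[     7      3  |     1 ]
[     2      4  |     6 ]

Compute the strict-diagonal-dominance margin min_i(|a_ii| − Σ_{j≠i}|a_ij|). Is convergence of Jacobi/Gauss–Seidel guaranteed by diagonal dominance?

row 1: |7| − (3) = 4
row 2: |4| − (2) = 2
minimum over rows = 2 → strictly diagonally dominant (convergence guaranteed)

2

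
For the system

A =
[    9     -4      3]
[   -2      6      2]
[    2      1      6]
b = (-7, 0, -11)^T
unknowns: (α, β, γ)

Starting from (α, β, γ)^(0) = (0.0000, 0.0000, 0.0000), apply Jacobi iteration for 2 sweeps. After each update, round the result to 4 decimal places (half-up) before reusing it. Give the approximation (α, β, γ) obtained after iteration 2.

Iteration 1:
  α = (-7 - (-4)·0.0000 - (3)·0.0000) / (9) = -0.7778
  β = (0 - (-2)·0.0000 - (2)·0.0000) / (6) = 0.0000
  γ = (-11 - (2)·0.0000 - (1)·0.0000) / (6) = -1.8333
Iteration 2:
  α = (-7 - (-4)·0.0000 - (3)·-1.8333) / (9) = -0.1667
  β = (0 - (-2)·-0.7778 - (2)·-1.8333) / (6) = 0.3518
  γ = (-11 - (2)·-0.7778 - (1)·0.0000) / (6) = -1.5741

(-0.1667, 0.3518, -1.5741)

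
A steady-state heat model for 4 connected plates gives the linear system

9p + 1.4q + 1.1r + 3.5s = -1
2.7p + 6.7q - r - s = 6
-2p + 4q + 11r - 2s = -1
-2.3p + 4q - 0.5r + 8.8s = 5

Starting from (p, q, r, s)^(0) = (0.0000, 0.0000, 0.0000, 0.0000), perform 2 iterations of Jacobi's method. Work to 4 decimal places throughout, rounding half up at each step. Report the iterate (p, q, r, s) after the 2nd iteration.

Iteration 1:
  p = (-1 - (1.4)·0.0000 - (1.1)·0.0000 - (3.5)·0.0000) / (9) = -0.1111
  q = (6 - (2.7)·0.0000 - (-1)·0.0000 - (-1)·0.0000) / (6.7) = 0.8955
  r = (-1 - (-2)·0.0000 - (4)·0.0000 - (-2)·0.0000) / (11) = -0.0909
  s = (5 - (-2.3)·0.0000 - (4)·0.0000 - (-0.5)·0.0000) / (8.8) = 0.5682
Iteration 2:
  p = (-1 - (1.4)·0.8955 - (1.1)·-0.0909 - (3.5)·0.5682) / (9) = -0.4603
  q = (6 - (2.7)·-0.1111 - (-1)·-0.0909 - (-1)·0.5682) / (6.7) = 1.0115
  r = (-1 - (-2)·-0.1111 - (4)·0.8955 - (-2)·0.5682) / (11) = -0.3334
  s = (5 - (-2.3)·-0.1111 - (4)·0.8955 - (-0.5)·-0.0909) / (8.8) = 0.1269

(-0.4603, 1.0115, -0.3334, 0.1269)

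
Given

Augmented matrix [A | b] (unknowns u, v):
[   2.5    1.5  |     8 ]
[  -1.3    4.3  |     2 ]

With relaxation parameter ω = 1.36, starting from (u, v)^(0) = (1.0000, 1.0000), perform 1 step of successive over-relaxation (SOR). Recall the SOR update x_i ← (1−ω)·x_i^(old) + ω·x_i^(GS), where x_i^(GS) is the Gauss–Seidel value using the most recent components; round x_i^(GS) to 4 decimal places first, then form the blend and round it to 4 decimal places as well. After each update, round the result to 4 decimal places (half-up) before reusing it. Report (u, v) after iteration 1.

(3.1760, 1.5784)

Iteration 1:
  u: GS value = (8 - (1.5)·1.0000) / (2.5) = 2.6000;  u ← (1−ω)·1.0000 + ω·2.6000 = 3.1760
  v: GS value = (2 - (-1.3)·3.1760) / (4.3) = 1.4253;  v ← (1−ω)·1.0000 + ω·1.4253 = 1.5784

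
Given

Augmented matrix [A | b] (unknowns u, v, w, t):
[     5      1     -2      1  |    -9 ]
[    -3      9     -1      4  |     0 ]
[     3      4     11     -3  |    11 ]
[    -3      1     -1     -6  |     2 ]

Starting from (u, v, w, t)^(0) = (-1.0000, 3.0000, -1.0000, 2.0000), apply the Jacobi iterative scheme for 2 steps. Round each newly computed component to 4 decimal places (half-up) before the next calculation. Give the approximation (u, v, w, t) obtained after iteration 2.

(-1.4091, -1.3562, 2.5848, 0.9232)

Iteration 1:
  u = (-9 - (1)·3.0000 - (-2)·-1.0000 - (1)·2.0000) / (5) = -3.2000
  v = (0 - (-3)·-1.0000 - (-1)·-1.0000 - (4)·2.0000) / (9) = -1.3333
  w = (11 - (3)·-1.0000 - (4)·3.0000 - (-3)·2.0000) / (11) = 0.7273
  t = (2 - (-3)·-1.0000 - (1)·3.0000 - (-1)·-1.0000) / (-6) = 0.8333
Iteration 2:
  u = (-9 - (1)·-1.3333 - (-2)·0.7273 - (1)·0.8333) / (5) = -1.4091
  v = (0 - (-3)·-3.2000 - (-1)·0.7273 - (4)·0.8333) / (9) = -1.3562
  w = (11 - (3)·-3.2000 - (4)·-1.3333 - (-3)·0.8333) / (11) = 2.5848
  t = (2 - (-3)·-3.2000 - (1)·-1.3333 - (-1)·0.7273) / (-6) = 0.9232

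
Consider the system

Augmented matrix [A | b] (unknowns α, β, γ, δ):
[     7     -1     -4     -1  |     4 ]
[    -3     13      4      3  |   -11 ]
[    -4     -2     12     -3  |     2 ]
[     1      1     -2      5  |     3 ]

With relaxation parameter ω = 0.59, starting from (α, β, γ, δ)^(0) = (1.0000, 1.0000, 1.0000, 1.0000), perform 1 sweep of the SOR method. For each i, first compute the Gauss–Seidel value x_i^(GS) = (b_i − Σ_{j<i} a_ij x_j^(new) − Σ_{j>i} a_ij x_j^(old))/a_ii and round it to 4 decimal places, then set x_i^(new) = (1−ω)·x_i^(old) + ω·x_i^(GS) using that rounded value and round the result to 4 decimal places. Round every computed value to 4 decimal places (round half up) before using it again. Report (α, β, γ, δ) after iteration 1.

Iteration 1:
  α: GS value = (4 - (-1)·1.0000 - (-4)·1.0000 - (-1)·1.0000) / (7) = 1.4286;  α ← (1−ω)·1.0000 + ω·1.4286 = 1.2529
  β: GS value = (-11 - (-3)·1.2529 - (4)·1.0000 - (3)·1.0000) / (13) = -1.0955;  β ← (1−ω)·1.0000 + ω·-1.0955 = -0.2363
  γ: GS value = (2 - (-4)·1.2529 - (-2)·-0.2363 - (-3)·1.0000) / (12) = 0.7949;  γ ← (1−ω)·1.0000 + ω·0.7949 = 0.8790
  δ: GS value = (3 - (1)·1.2529 - (1)·-0.2363 - (-2)·0.8790) / (5) = 0.7483;  δ ← (1−ω)·1.0000 + ω·0.7483 = 0.8515

(1.2529, -0.2363, 0.8790, 0.8515)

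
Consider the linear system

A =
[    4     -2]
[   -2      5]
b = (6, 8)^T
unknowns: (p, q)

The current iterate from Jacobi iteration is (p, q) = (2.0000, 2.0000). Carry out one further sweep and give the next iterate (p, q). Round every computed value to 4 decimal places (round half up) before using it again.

(2.5000, 2.4000)

One sweep:
  p = (6 - (-2)·2.0000) / (4) = 2.5000
  q = (8 - (-2)·2.0000) / (5) = 2.4000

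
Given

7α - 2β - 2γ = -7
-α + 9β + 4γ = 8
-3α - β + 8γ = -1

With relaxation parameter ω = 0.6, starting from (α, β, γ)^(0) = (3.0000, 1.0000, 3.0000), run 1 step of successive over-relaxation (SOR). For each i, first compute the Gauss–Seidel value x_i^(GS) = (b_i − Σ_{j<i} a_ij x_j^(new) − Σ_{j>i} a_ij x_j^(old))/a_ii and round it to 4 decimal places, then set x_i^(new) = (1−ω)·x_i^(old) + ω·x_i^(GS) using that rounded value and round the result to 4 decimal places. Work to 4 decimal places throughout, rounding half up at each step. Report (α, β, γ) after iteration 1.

(1.2857, 0.2190, 1.4307)

Iteration 1:
  α: GS value = (-7 - (-2)·1.0000 - (-2)·3.0000) / (7) = 0.1429;  α ← (1−ω)·3.0000 + ω·0.1429 = 1.2857
  β: GS value = (8 - (-1)·1.2857 - (4)·3.0000) / (9) = -0.3016;  β ← (1−ω)·1.0000 + ω·-0.3016 = 0.2190
  γ: GS value = (-1 - (-3)·1.2857 - (-1)·0.2190) / (8) = 0.3845;  γ ← (1−ω)·3.0000 + ω·0.3845 = 1.4307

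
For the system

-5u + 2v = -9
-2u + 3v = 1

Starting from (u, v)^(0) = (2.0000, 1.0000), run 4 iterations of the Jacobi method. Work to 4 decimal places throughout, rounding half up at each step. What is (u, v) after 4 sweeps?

(2.5911, 2.0133)

Iteration 1:
  u = (-9 - (2)·1.0000) / (-5) = 2.2000
  v = (1 - (-2)·2.0000) / (3) = 1.6667
Iteration 2:
  u = (-9 - (2)·1.6667) / (-5) = 2.4667
  v = (1 - (-2)·2.2000) / (3) = 1.8000
Iteration 3:
  u = (-9 - (2)·1.8000) / (-5) = 2.5200
  v = (1 - (-2)·2.4667) / (3) = 1.9778
Iteration 4:
  u = (-9 - (2)·1.9778) / (-5) = 2.5911
  v = (1 - (-2)·2.5200) / (3) = 2.0133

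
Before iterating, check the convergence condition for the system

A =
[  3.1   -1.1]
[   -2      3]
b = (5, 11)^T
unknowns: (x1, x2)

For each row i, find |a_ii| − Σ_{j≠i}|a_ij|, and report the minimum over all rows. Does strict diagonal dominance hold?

row 1: |3.1| − (1.1) = 2
row 2: |3| − (2) = 1
minimum over rows = 1 → strictly diagonally dominant (convergence guaranteed)

1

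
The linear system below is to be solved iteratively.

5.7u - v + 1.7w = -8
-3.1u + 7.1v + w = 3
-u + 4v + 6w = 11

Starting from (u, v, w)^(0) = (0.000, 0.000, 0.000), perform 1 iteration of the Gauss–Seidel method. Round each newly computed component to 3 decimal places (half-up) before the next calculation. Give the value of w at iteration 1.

Iteration 1:
  u = (-8 - (-1)·0.000 - (1.7)·0.000) / (5.7) = -1.404
  v = (3 - (-3.1)·-1.404 - (1)·0.000) / (7.1) = -0.190
  w = (11 - (-1)·-1.404 - (4)·-0.190) / (6) = 1.726

1.726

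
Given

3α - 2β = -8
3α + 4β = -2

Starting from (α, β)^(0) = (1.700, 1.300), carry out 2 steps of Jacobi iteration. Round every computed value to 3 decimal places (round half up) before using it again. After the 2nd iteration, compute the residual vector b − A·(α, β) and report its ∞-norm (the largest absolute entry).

Iteration 1:
  α = (-8 - (-2)·1.300) / (3) = -1.800
  β = (-2 - (3)·1.700) / (4) = -1.775
Iteration 2:
  α = (-8 - (-2)·-1.775) / (3) = -3.850
  β = (-2 - (3)·-1.800) / (4) = 0.850
Residual b − A·x = (5.250, 6.150); ∞-norm = 6.150

6.150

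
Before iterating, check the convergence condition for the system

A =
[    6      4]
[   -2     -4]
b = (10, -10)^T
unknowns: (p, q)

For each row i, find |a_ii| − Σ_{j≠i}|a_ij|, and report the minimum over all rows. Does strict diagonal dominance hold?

row 1: |6| − (4) = 2
row 2: |-4| − (2) = 2
minimum over rows = 2 → strictly diagonally dominant (convergence guaranteed)

2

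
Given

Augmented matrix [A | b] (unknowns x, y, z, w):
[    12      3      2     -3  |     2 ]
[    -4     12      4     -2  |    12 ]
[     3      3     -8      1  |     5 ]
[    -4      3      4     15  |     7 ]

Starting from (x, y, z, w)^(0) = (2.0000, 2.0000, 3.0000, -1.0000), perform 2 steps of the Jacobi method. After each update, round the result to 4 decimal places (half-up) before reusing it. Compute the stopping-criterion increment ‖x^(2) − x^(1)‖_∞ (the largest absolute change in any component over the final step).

Iteration 1:
  x = (2 - (3)·2.0000 - (2)·3.0000 - (-3)·-1.0000) / (12) = -1.0833
  y = (12 - (-4)·2.0000 - (4)·3.0000 - (-2)·-1.0000) / (12) = 0.5000
  z = (5 - (3)·2.0000 - (3)·2.0000 - (1)·-1.0000) / (-8) = 0.7500
  w = (7 - (-4)·2.0000 - (3)·2.0000 - (4)·3.0000) / (15) = -0.2000
Iteration 2:
  x = (2 - (3)·0.5000 - (2)·0.7500 - (-3)·-0.2000) / (12) = -0.1333
  y = (12 - (-4)·-1.0833 - (4)·0.7500 - (-2)·-0.2000) / (12) = 0.3556
  z = (5 - (3)·-1.0833 - (3)·0.5000 - (1)·-0.2000) / (-8) = -0.8687
  w = (7 - (-4)·-1.0833 - (3)·0.5000 - (4)·0.7500) / (15) = -0.1222
Change: (0.9500, -0.1444, -1.6187, 0.0778) → max |·| = 1.6187

1.6187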